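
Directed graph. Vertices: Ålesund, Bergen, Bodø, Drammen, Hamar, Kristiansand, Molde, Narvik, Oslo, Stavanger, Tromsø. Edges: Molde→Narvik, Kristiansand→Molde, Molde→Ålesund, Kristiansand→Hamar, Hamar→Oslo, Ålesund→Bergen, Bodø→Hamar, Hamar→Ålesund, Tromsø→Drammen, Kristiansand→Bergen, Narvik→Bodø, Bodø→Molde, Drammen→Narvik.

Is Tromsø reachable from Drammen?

Explore from Drammen.
Distance 1: reach Narvik.
Distance 2: reach Bodø.
Distance 3: reach Hamar, Molde.
Distance 4: reach Ålesund, Oslo.
Distance 5: reach Bergen.
The search from Drammen is exhausted; no directed path reaches Tromsø.

No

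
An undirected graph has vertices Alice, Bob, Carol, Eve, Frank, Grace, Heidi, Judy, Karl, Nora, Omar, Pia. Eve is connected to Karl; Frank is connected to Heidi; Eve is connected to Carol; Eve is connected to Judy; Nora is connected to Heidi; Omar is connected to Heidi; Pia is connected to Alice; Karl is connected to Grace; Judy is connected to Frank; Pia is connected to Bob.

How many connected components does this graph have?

From Alice: component {Alice, Bob, Pia}.
From Carol: component {Carol, Eve, Frank, Grace, Heidi, Judy, Karl, Nora, Omar}.
That's 2 components.

2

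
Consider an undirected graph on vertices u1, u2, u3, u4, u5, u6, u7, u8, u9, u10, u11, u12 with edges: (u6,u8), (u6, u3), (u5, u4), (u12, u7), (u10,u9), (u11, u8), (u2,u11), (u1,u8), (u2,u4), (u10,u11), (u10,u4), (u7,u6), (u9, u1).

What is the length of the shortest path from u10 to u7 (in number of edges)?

4

Distance 0: u10.
Distance 1: u4, u9, u11.
Distance 2: u1, u2, u5, u8.
Distance 3: u6.
Distance 4: u3, u7 — contains u7.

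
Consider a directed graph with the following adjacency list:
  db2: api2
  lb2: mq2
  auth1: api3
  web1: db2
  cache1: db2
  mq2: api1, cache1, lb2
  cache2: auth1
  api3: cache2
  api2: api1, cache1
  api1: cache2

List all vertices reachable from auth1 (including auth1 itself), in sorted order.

Start at auth1.
Its neighbours: api3.
Then their neighbours: cache2.
Nothing further is reachable.

api3, auth1, cache2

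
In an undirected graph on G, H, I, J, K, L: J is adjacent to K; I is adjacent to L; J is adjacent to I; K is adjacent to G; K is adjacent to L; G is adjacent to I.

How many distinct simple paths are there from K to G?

K–G
K–J–I–G
K–L–I–G

3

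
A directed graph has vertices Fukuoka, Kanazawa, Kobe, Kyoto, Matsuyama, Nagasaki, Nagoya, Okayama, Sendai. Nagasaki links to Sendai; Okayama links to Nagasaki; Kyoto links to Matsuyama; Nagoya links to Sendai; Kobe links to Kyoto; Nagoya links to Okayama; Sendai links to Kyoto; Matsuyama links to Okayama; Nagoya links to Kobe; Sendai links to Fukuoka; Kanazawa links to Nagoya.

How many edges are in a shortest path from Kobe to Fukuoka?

6

Distance 0: Kobe.
Distance 1: Kyoto.
Distance 2: Matsuyama.
Distance 3: Okayama.
Distance 4: Nagasaki.
Distance 5: Sendai.
Distance 6: Fukuoka — contains Fukuoka.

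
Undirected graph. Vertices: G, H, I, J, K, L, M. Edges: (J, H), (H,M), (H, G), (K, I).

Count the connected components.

From G: component {G, H, J, M}.
From I: component {I, K}.
From L: component {L}.
That's 3 components.

3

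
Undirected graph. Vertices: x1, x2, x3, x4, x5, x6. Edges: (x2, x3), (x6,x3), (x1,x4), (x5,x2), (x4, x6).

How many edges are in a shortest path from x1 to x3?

3

Distance 0: x1.
Distance 1: x4.
Distance 2: x6.
Distance 3: x3 — contains x3.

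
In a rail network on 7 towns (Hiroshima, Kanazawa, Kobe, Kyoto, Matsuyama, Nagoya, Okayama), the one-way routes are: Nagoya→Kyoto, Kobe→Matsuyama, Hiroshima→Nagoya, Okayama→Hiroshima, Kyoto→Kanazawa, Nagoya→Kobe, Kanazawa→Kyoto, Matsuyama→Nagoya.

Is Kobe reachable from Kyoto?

No

Explore from Kyoto.
Distance 1: reach Kanazawa.
The search from Kyoto is exhausted; no directed path reaches Kobe.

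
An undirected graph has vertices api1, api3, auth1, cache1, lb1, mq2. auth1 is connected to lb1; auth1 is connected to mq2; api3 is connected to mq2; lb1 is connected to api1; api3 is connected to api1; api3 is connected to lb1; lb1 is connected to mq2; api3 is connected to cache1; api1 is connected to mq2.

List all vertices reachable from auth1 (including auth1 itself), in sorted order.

Start at auth1.
Its neighbours: lb1, mq2.
Then their neighbours: api1, api3.
Then next layer: cache1.
Every vertex is now reached.

api1, api3, auth1, cache1, lb1, mq2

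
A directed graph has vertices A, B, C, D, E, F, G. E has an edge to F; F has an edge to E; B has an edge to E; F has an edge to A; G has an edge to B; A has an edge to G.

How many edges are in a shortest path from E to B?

4

Distance 0: E.
Distance 1: F.
Distance 2: A.
Distance 3: G.
Distance 4: B — contains B.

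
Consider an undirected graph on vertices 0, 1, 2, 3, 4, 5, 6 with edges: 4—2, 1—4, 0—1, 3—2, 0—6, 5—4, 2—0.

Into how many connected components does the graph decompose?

From 0: component {0, 1, 2, 3, 4, 5, 6}.
That's 1 component.

1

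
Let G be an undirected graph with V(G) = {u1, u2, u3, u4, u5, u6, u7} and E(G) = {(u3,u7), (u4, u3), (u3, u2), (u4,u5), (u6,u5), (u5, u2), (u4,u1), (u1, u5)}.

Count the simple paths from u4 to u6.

u4–u1–u5–u6
u4–u3–u2–u5–u6
u4–u5–u6

3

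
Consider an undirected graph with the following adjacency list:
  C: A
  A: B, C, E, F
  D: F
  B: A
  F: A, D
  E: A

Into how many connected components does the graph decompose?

1

From A: component {A, B, C, D, E, F}.
That's 1 component.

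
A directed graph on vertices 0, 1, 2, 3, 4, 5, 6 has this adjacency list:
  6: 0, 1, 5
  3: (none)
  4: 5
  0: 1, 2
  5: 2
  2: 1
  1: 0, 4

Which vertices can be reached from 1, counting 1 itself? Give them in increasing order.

0, 1, 2, 4, 5

Start at 1.
Its neighbours: 0, 4.
Then their neighbours: 2, 5.
Nothing further is reachable.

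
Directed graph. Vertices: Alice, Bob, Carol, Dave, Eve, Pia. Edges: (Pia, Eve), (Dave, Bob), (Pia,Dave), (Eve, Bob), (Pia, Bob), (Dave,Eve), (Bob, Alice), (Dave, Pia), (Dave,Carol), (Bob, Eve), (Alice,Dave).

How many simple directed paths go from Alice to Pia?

1

Alice→Dave→Pia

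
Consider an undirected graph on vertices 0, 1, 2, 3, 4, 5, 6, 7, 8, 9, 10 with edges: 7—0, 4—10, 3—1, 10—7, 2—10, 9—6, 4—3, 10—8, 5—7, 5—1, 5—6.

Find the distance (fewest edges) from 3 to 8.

Distance 0: 3.
Distance 1: 1, 4.
Distance 2: 5, 10.
Distance 3: 2, 6, 7, 8 — contains 8.

3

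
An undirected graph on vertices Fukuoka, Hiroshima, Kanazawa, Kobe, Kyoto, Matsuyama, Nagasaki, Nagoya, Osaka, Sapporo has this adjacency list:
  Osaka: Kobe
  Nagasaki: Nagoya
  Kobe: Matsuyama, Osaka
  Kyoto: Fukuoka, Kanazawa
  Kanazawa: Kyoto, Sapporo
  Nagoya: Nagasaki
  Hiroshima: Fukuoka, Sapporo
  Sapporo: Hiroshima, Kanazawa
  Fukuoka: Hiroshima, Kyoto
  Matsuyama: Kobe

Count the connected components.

From Fukuoka: component {Fukuoka, Hiroshima, Kanazawa, Kyoto, Sapporo}.
From Kobe: component {Kobe, Matsuyama, Osaka}.
From Nagasaki: component {Nagasaki, Nagoya}.
That's 3 components.

3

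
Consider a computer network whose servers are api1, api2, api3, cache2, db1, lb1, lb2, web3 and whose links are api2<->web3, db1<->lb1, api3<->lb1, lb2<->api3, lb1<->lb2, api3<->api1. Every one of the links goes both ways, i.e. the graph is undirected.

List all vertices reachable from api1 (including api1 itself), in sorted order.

Start at api1.
Its neighbours: api3.
Then their neighbours: lb1, lb2.
Then next layer: db1.
Nothing further is reachable.

api1, api3, db1, lb1, lb2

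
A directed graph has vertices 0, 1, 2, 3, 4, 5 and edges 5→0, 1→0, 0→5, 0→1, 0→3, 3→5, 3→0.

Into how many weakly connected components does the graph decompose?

From 0: component {0, 1, 3, 5}.
From 2: component {2}.
From 4: component {4}.
That's 3 components.

3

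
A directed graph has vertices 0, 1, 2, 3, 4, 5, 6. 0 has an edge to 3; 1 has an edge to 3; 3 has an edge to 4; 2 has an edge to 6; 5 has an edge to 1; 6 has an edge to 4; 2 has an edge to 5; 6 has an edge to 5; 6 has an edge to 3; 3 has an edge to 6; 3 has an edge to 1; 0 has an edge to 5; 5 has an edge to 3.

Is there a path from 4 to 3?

4 has no outgoing edges, so nothing is reachable from it.

No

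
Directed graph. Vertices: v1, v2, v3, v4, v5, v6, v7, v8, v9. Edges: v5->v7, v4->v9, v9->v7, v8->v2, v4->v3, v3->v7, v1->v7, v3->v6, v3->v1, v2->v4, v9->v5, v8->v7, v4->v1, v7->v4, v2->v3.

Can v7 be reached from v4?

Explore from v4.
Distance 1: reach v1, v3, v9.
Distance 2: reach v5, v6, v7.
Found v7.

Yes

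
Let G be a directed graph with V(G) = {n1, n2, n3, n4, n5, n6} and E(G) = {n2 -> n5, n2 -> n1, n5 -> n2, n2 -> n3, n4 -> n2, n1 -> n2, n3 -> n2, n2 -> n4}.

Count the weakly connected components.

2

From n1: component {n1, n2, n3, n4, n5}.
From n6: component {n6}.
That's 2 components.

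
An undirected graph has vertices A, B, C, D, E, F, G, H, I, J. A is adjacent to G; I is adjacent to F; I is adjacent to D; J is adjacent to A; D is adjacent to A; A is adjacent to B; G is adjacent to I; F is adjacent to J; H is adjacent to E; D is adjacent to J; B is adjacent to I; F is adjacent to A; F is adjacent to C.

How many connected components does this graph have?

2

From A: component {A, B, C, D, F, G, I, J}.
From E: component {E, H}.
That's 2 components.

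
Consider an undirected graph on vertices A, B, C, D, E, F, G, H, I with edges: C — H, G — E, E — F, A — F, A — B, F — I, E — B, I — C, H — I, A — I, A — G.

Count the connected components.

From A: component {A, B, C, E, F, G, H, I}.
From D: component {D}.
That's 2 components.

2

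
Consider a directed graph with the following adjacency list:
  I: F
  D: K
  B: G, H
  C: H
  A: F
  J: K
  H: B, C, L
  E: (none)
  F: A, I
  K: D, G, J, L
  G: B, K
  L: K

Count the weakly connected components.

From A: component {A, F, I}.
From B: component {B, C, D, G, H, J, K, L}.
From E: component {E}.
That's 3 components.

3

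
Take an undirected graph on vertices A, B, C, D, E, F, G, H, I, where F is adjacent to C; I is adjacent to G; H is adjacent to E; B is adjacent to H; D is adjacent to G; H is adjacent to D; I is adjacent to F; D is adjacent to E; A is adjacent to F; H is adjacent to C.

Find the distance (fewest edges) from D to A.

4

Distance 0: D.
Distance 1: E, G, H.
Distance 2: B, C, I.
Distance 3: F.
Distance 4: A — contains A.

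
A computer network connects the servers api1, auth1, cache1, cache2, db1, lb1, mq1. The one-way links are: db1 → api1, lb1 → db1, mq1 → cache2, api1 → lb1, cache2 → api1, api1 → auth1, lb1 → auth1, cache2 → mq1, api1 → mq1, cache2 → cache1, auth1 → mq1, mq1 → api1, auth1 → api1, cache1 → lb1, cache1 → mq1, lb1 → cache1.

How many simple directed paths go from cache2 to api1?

cache2→api1
cache2→cache1→lb1→auth1→api1
cache2→cache1→lb1→auth1→mq1→api1
cache2→cache1→lb1→db1→api1
cache2→cache1→mq1→api1
cache2→mq1→api1

6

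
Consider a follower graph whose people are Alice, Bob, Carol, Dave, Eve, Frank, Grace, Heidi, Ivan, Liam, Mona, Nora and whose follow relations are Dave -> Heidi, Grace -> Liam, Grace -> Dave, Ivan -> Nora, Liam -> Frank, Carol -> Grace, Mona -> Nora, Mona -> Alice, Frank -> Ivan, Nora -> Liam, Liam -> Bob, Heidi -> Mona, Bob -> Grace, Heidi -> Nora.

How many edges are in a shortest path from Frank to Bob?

4

Distance 0: Frank.
Distance 1: Ivan.
Distance 2: Nora.
Distance 3: Liam.
Distance 4: Bob — contains Bob.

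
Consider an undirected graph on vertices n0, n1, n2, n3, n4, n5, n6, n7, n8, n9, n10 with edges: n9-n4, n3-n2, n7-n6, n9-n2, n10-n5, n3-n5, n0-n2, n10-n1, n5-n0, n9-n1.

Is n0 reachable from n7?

Explore from n7.
Distance 1: reach n6.
The search is exhausted without reaching n0; it lies in a different component.

No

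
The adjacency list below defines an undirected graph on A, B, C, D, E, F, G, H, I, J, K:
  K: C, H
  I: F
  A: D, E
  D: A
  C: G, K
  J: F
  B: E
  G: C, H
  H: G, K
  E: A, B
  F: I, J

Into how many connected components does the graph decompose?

From A: component {A, B, D, E}.
From C: component {C, G, H, K}.
From F: component {F, I, J}.
That's 3 components.

3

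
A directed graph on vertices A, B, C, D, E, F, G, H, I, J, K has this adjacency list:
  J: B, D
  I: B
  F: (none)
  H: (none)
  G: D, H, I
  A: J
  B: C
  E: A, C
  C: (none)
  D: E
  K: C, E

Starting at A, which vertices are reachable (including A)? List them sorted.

A, B, C, D, E, J

Start at A.
Its neighbours: J.
Then their neighbours: B, D.
Then next layer: C, E.
Nothing further is reachable.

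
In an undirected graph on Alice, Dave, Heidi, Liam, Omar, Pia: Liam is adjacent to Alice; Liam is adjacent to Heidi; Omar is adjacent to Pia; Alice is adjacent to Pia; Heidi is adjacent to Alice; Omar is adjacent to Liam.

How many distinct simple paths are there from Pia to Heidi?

Pia–Alice–Heidi
Pia–Alice–Liam–Heidi
Pia–Omar–Liam–Alice–Heidi
Pia–Omar–Liam–Heidi

4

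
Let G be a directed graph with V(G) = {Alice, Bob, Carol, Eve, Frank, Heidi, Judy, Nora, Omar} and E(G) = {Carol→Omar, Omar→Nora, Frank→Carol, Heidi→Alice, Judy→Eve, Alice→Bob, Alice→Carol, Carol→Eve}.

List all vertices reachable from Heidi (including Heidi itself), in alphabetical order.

Alice, Bob, Carol, Eve, Heidi, Nora, Omar

Start at Heidi.
Its neighbours: Alice.
Then their neighbours: Bob, Carol.
Then next layer: Eve, Omar.
Then next layer: Nora.
Nothing further is reachable.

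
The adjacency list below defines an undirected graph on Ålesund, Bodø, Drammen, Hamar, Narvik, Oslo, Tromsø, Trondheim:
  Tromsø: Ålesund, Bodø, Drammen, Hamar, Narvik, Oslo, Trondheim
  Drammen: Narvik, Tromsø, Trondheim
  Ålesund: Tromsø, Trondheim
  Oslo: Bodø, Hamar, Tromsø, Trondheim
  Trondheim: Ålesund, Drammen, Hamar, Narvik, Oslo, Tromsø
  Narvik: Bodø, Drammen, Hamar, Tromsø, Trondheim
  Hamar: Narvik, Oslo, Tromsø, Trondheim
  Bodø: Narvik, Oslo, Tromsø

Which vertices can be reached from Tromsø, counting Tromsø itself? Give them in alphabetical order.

Ålesund, Bodø, Drammen, Hamar, Narvik, Oslo, Tromsø, Trondheim

Start at Tromsø.
Its neighbours: Ålesund, Bodø, Drammen, Hamar, Narvik, Oslo, Trondheim.
Every vertex is now reached.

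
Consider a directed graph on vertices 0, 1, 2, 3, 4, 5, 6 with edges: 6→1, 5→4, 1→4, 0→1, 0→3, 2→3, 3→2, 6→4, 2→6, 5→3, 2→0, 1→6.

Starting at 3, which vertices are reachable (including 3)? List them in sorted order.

0, 1, 2, 3, 4, 6

Start at 3.
Its neighbours: 2.
Then their neighbours: 0, 6.
Then next layer: 1, 4.
Nothing further is reachable.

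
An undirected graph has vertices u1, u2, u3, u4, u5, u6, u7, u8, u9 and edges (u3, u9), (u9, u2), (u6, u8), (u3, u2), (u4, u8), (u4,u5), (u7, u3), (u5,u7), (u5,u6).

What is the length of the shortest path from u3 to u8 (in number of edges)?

4

Distance 0: u3.
Distance 1: u2, u7, u9.
Distance 2: u5.
Distance 3: u4, u6.
Distance 4: u8 — contains u8.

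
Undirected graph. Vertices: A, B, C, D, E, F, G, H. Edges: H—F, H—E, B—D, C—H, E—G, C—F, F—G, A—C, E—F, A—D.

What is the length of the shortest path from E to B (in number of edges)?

Distance 0: E.
Distance 1: F, G, H.
Distance 2: C.
Distance 3: A.
Distance 4: D.
Distance 5: B — contains B.

5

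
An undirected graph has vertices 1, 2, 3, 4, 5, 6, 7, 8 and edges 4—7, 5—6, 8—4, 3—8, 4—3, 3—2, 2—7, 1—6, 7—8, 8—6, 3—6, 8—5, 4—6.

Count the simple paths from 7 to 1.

20

7–2–3–4–6–1
7–2–3–4–8–5–6–1
7–2–3–4–8–6–1
7–2–3–6–1
7–2–3–8–4–6–1
7–2–3–8–5–6–1
7–2–3–8–6–1
7–4–3–6–1
... and 12 more.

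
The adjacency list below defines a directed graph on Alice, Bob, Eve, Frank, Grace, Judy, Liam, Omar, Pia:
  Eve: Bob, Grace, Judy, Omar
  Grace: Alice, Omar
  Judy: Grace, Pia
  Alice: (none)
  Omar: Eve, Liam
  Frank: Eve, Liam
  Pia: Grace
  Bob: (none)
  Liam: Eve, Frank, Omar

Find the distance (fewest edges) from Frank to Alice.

Distance 0: Frank.
Distance 1: Eve, Liam.
Distance 2: Bob, Grace, Judy, Omar.
Distance 3: Alice, Pia — contains Alice.

3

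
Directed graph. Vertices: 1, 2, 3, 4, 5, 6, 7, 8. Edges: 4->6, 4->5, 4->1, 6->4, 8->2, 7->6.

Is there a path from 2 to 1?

No

2 has no outgoing edges, so nothing is reachable from it.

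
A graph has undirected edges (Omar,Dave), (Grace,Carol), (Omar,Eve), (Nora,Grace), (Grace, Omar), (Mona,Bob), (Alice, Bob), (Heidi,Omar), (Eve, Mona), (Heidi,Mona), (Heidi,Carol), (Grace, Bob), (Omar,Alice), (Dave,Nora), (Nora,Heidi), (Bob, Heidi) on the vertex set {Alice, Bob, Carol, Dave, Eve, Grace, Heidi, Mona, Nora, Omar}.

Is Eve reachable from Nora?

Yes

Explore from Nora.
Distance 1: reach Dave, Grace, Heidi.
Distance 2: reach Bob, Carol, Mona, Omar.
Distance 3: reach Alice, Eve.
Found Eve.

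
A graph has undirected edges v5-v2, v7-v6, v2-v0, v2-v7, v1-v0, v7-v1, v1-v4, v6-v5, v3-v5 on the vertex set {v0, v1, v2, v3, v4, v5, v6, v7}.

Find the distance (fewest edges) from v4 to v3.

Distance 0: v4.
Distance 1: v1.
Distance 2: v0, v7.
Distance 3: v2, v6.
Distance 4: v5.
Distance 5: v3 — contains v3.

5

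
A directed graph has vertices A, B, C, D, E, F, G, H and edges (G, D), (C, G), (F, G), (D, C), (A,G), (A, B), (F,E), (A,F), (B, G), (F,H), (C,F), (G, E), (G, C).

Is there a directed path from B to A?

Explore from B.
Distance 1: reach G.
Distance 2: reach C, D, E.
Distance 3: reach F.
Distance 4: reach H.
The search from B is exhausted; no directed path reaches A.

No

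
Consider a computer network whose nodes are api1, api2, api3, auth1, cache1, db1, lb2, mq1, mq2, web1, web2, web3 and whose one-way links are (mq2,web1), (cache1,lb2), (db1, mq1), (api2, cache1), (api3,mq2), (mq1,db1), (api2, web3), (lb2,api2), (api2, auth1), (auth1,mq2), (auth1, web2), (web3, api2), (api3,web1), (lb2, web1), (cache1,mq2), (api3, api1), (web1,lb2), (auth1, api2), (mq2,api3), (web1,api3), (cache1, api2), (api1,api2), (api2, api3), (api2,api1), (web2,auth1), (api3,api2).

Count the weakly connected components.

From api1: component {api1, api2, api3, auth1, cache1, lb2, mq2, web1, web2, web3}.
From db1: component {db1, mq1}.
That's 2 components.

2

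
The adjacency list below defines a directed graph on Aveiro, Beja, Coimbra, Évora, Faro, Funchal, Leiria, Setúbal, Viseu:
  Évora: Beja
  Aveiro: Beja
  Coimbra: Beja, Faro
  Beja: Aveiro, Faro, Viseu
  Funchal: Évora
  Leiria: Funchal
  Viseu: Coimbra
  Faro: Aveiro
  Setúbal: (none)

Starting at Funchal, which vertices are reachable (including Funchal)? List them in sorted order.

Start at Funchal.
Its neighbours: Évora.
Then their neighbours: Beja.
Then next layer: Aveiro, Faro, Viseu.
Then next layer: Coimbra.
Nothing further is reachable.

Aveiro, Beja, Coimbra, Évora, Faro, Funchal, Viseu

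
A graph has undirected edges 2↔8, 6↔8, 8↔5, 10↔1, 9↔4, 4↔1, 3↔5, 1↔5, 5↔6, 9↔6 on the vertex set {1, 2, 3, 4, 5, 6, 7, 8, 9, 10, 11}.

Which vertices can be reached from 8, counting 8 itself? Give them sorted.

Start at 8.
Its neighbours: 2, 5, 6.
Then their neighbours: 1, 3, 9.
Then next layer: 4, 10.
Nothing further is reachable.

1, 2, 3, 4, 5, 6, 8, 9, 10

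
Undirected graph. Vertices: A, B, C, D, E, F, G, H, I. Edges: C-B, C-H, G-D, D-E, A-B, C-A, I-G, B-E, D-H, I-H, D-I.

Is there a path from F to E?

F has no edges, so nothing is reachable from it.

No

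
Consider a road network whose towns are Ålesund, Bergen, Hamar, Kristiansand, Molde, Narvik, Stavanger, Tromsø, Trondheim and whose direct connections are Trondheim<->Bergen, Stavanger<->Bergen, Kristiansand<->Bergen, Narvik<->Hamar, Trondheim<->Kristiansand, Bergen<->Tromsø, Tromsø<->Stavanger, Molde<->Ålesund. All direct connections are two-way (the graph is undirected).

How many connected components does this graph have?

From Ålesund: component {Ålesund, Molde}.
From Bergen: component {Bergen, Kristiansand, Stavanger, Tromsø, Trondheim}.
From Hamar: component {Hamar, Narvik}.
That's 3 components.

3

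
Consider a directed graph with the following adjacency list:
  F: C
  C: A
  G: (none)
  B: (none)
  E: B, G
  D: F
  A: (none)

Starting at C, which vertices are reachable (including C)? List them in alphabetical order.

A, C

Start at C.
Its neighbours: A.
Nothing further is reachable.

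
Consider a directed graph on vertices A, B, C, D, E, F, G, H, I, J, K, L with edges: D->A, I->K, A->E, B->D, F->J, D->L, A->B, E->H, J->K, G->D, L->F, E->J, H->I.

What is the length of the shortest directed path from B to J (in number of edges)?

Distance 0: B.
Distance 1: D.
Distance 2: A, L.
Distance 3: E, F.
Distance 4: H, J — contains J.

4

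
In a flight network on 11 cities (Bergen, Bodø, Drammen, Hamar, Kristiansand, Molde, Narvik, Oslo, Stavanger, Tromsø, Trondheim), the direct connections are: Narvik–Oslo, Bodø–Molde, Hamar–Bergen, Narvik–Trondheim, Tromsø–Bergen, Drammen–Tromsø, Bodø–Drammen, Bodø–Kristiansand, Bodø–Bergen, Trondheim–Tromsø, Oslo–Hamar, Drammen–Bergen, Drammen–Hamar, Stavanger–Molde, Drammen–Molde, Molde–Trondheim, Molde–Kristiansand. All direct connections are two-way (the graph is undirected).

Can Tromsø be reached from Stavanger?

Yes

Explore from Stavanger.
Distance 1: reach Molde.
Distance 2: reach Bodø, Drammen, Kristiansand, Trondheim.
Distance 3: reach Bergen, Hamar, Narvik, Tromsø.
Found Tromsø.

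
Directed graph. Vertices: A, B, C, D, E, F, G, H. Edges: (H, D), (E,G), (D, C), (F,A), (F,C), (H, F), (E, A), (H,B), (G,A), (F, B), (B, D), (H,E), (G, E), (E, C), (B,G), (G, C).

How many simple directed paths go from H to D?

3

H→B→D
H→D
H→F→B→D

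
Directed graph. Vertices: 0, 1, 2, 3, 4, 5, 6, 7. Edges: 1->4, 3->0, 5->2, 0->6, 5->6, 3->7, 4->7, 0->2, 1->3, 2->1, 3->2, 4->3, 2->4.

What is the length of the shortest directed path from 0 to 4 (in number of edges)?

2

Distance 0: 0.
Distance 1: 2, 6.
Distance 2: 1, 4 — contains 4.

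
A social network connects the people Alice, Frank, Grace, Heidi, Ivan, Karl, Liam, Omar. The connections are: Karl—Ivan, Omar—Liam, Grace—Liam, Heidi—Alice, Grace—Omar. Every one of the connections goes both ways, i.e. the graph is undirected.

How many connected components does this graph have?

4

From Alice: component {Alice, Heidi}.
From Frank: component {Frank}.
From Grace: component {Grace, Liam, Omar}.
From Ivan: component {Ivan, Karl}.
That's 4 components.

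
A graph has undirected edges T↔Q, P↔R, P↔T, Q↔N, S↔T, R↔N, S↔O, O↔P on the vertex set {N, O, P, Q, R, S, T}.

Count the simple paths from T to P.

T–P
T–Q–N–R–P
T–S–O–P

3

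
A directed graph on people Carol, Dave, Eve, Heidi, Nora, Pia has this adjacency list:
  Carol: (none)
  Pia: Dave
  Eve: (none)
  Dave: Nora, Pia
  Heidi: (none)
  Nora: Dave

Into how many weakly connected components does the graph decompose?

4

From Carol: component {Carol}.
From Dave: component {Dave, Nora, Pia}.
From Eve: component {Eve}.
From Heidi: component {Heidi}.
That's 4 components.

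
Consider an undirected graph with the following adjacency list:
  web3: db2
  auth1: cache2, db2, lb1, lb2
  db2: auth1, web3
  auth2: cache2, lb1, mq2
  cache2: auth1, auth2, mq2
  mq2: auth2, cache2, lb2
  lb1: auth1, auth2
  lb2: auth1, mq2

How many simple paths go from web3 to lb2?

web3–db2–auth1–cache2–auth2–mq2–lb2
web3–db2–auth1–cache2–mq2–lb2
web3–db2–auth1–lb1–auth2–cache2–mq2–lb2
web3–db2–auth1–lb1–auth2–mq2–lb2
web3–db2–auth1–lb2

5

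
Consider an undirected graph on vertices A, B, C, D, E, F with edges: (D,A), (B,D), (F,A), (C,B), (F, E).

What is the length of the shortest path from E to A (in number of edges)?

Distance 0: E.
Distance 1: F.
Distance 2: A — contains A.

2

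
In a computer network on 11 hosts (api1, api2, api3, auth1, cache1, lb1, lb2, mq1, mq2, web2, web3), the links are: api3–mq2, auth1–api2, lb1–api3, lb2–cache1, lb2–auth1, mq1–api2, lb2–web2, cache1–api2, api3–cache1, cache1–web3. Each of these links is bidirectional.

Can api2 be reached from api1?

No

api1 has no edges, so nothing is reachable from it.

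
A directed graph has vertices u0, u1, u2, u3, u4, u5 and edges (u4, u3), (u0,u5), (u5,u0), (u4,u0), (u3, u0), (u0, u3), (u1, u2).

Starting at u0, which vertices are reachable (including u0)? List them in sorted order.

u0, u3, u5

Start at u0.
Its neighbours: u3, u5.
Nothing further is reachable.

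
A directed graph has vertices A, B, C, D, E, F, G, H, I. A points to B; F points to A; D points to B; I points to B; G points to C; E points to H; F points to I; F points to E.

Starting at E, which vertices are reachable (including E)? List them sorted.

E, H

Start at E.
Its neighbours: H.
Nothing further is reachable.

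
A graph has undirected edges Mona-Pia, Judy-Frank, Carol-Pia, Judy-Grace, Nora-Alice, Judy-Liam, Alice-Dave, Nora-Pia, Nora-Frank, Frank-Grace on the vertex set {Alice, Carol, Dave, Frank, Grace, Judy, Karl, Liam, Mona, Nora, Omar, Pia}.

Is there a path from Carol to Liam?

Explore from Carol.
Distance 1: reach Pia.
Distance 2: reach Mona, Nora.
Distance 3: reach Alice, Frank.
Distance 4: reach Dave, Grace, Judy.
Distance 5: reach Liam.
Found Liam.

Yes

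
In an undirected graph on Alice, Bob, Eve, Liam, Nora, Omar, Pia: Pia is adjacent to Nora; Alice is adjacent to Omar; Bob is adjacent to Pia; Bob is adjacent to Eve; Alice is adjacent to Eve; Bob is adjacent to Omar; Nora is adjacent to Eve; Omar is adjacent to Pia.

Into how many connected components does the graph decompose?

2

From Alice: component {Alice, Bob, Eve, Nora, Omar, Pia}.
From Liam: component {Liam}.
That's 2 components.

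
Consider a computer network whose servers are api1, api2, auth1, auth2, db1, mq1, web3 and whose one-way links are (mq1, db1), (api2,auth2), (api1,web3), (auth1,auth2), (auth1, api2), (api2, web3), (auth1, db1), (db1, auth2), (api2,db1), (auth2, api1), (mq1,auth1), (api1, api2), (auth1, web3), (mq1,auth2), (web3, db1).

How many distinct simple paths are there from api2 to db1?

3

api2→auth2→api1→web3→db1
api2→db1
api2→web3→db1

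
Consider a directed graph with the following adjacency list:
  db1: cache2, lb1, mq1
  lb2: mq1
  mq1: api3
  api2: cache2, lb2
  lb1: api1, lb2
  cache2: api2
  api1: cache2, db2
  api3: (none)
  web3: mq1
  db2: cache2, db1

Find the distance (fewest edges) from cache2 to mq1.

3

Distance 0: cache2.
Distance 1: api2.
Distance 2: lb2.
Distance 3: mq1 — contains mq1.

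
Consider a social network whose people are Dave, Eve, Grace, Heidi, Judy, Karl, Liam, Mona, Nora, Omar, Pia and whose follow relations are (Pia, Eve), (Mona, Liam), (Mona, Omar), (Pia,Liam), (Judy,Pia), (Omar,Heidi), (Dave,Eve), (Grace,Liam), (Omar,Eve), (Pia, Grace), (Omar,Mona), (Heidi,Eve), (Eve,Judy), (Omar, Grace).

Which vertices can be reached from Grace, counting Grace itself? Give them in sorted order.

Start at Grace.
Its neighbours: Liam.
Nothing further is reachable.

Grace, Liam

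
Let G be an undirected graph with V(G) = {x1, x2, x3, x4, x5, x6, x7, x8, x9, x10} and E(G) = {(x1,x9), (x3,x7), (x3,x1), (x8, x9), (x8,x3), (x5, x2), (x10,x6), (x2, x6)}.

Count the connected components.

From x1: component {x1, x3, x7, x8, x9}.
From x2: component {x2, x5, x6, x10}.
From x4: component {x4}.
That's 3 components.

3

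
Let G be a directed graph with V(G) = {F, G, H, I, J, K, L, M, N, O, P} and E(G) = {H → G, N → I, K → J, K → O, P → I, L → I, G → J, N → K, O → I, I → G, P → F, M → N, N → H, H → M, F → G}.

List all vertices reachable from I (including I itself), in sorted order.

G, I, J

Start at I.
Its neighbours: G.
Then their neighbours: J.
Nothing further is reachable.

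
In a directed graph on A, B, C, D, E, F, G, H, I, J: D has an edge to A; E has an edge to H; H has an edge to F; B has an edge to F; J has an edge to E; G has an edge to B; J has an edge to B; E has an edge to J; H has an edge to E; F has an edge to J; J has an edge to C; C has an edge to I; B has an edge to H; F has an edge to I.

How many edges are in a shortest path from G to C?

Distance 0: G.
Distance 1: B.
Distance 2: F, H.
Distance 3: E, I, J.
Distance 4: C — contains C.

4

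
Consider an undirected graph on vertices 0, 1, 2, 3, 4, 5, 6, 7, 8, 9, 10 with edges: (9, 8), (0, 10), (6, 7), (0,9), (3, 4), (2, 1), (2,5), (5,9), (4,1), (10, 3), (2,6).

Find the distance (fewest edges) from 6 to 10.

Distance 0: 6.
Distance 1: 2, 7.
Distance 2: 1, 5.
Distance 3: 4, 9.
Distance 4: 0, 3, 8.
Distance 5: 10 — contains 10.

5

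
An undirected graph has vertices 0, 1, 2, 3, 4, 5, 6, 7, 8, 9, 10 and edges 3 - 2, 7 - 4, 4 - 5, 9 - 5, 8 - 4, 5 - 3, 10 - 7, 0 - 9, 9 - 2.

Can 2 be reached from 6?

No

6 has no edges, so nothing is reachable from it.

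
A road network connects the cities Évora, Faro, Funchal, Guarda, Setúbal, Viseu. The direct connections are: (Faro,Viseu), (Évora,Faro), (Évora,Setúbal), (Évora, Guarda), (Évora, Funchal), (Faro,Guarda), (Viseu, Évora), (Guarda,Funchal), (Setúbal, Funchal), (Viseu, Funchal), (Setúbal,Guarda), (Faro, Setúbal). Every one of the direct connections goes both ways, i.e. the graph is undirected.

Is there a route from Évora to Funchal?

Yes

Explore from Évora.
Distance 1: reach Faro, Funchal, Guarda, Setúbal, Viseu.
Found Funchal.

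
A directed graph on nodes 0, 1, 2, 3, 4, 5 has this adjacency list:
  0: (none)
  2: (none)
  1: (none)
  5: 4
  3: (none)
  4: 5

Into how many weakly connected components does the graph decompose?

From 0: component {0}.
From 1: component {1}.
From 2: component {2}.
From 3: component {3}.
From 4: component {4, 5}.
That's 5 components.

5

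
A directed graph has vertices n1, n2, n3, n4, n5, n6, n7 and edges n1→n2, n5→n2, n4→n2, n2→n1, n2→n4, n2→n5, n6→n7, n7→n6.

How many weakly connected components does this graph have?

3

From n1: component {n1, n2, n4, n5}.
From n3: component {n3}.
From n6: component {n6, n7}.
That's 3 components.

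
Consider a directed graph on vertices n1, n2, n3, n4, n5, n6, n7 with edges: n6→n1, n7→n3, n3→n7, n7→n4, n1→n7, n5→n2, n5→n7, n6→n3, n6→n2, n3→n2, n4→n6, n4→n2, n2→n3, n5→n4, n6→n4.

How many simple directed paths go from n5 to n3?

9

n5→n2→n3
n5→n4→n2→n3
n5→n4→n6→n1→n7→n3
n5→n4→n6→n2→n3
n5→n4→n6→n3
n5→n7→n3
n5→n7→n4→n2→n3
n5→n7→n4→n6→n2→n3
n5→n7→n4→n6→n3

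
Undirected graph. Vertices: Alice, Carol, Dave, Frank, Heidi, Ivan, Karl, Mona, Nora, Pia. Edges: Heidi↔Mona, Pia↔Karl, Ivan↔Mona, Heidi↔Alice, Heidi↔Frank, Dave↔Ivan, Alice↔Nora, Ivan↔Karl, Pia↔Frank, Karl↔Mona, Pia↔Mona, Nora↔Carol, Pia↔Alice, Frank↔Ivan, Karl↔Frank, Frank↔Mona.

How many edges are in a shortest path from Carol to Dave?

6

Distance 0: Carol.
Distance 1: Nora.
Distance 2: Alice.
Distance 3: Heidi, Pia.
Distance 4: Frank, Karl, Mona.
Distance 5: Ivan.
Distance 6: Dave — contains Dave.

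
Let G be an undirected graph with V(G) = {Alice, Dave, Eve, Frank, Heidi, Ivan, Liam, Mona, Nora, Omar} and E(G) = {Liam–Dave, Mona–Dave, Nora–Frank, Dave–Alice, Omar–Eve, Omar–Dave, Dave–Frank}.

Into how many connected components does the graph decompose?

3

From Alice: component {Alice, Dave, Eve, Frank, Liam, Mona, Nora, Omar}.
From Heidi: component {Heidi}.
From Ivan: component {Ivan}.
That's 3 components.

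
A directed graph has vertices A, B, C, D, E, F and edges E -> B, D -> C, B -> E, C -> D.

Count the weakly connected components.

4

From A: component {A}.
From B: component {B, E}.
From C: component {C, D}.
From F: component {F}.
That's 4 components.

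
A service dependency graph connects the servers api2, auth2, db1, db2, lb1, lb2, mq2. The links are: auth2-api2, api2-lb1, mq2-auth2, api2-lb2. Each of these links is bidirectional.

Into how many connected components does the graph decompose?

3

From api2: component {api2, auth2, lb1, lb2, mq2}.
From db1: component {db1}.
From db2: component {db2}.
That's 3 components.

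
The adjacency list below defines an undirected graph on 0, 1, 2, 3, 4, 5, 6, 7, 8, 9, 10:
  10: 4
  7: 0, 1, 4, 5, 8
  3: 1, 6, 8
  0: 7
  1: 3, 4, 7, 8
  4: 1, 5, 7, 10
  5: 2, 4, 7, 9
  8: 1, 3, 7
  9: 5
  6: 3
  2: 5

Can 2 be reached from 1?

Yes

Explore from 1.
Distance 1: reach 3, 4, 7, 8.
Distance 2: reach 0, 5, 6, 10.
Distance 3: reach 2, 9.
Found 2.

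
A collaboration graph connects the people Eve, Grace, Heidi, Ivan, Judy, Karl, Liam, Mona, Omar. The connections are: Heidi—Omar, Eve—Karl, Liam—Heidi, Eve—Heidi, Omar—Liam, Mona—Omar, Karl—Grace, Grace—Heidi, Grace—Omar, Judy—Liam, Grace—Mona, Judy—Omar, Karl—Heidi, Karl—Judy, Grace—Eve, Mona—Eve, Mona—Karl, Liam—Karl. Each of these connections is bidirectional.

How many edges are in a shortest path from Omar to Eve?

Distance 0: Omar.
Distance 1: Grace, Heidi, Judy, Liam, Mona.
Distance 2: Eve, Karl — contains Eve.

2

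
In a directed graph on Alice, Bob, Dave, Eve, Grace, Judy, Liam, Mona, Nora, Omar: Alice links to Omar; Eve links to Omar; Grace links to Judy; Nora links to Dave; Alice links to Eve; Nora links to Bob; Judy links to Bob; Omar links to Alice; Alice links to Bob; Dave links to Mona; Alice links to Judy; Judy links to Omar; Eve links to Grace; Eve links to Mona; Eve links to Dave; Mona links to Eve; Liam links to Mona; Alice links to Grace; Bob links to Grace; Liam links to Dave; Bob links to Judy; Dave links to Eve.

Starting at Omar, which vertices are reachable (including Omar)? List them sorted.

Alice, Bob, Dave, Eve, Grace, Judy, Mona, Omar

Start at Omar.
Its neighbours: Alice.
Then their neighbours: Bob, Eve, Grace, Judy.
Then next layer: Dave, Mona.
Nothing further is reachable.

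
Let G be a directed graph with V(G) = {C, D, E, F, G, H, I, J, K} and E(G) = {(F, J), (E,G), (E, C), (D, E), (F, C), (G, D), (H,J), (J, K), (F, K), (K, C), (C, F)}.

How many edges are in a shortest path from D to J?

Distance 0: D.
Distance 1: E.
Distance 2: C, G.
Distance 3: F.
Distance 4: J, K — contains J.

4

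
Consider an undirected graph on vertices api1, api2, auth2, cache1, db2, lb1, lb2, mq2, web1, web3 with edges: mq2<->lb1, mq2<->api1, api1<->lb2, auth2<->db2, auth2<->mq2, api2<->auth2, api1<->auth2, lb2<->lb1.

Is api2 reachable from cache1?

No

cache1 has no edges, so nothing is reachable from it.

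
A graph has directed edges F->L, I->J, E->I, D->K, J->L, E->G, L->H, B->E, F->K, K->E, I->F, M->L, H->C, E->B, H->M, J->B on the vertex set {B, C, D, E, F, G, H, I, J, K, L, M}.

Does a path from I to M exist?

Yes

Explore from I.
Distance 1: reach F, J.
Distance 2: reach B, K, L.
Distance 3: reach E, H.
Distance 4: reach C, G, M.
Found M.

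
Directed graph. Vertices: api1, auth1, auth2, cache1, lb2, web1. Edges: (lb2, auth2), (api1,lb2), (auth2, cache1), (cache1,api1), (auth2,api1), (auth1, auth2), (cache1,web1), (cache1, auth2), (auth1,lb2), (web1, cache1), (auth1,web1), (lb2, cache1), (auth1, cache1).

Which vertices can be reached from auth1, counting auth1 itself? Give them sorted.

Start at auth1.
Its neighbours: auth2, cache1, lb2, web1.
Then their neighbours: api1.
Every vertex is now reached.

api1, auth1, auth2, cache1, lb2, web1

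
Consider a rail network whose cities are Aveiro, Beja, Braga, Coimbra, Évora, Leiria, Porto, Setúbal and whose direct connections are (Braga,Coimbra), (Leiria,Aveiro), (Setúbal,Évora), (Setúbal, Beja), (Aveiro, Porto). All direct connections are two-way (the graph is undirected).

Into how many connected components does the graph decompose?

From Aveiro: component {Aveiro, Leiria, Porto}.
From Beja: component {Beja, Évora, Setúbal}.
From Braga: component {Braga, Coimbra}.
That's 3 components.

3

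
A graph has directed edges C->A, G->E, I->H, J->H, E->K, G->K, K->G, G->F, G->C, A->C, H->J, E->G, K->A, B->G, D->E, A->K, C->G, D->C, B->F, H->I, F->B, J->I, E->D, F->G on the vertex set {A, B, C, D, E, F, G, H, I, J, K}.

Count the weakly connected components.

From A: component {A, B, C, D, E, F, G, K}.
From H: component {H, I, J}.
That's 2 components.

2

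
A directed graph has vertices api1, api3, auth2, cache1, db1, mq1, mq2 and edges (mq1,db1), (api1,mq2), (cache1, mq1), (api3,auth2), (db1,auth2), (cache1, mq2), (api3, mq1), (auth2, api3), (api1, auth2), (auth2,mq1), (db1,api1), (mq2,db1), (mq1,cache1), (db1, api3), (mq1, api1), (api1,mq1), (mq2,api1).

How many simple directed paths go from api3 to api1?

8

api3→auth2→mq1→api1
api3→auth2→mq1→cache1→mq2→api1
api3→auth2→mq1→cache1→mq2→db1→api1
api3→auth2→mq1→db1→api1
api3→mq1→api1
api3→mq1→cache1→mq2→api1
api3→mq1→cache1→mq2→db1→api1
api3→mq1→db1→api1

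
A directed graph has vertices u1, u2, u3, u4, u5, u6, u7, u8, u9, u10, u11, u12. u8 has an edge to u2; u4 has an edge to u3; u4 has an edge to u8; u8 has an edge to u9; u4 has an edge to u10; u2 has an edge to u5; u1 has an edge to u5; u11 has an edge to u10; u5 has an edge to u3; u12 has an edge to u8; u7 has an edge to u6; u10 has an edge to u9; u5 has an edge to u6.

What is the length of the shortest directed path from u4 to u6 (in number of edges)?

4

Distance 0: u4.
Distance 1: u3, u8, u10.
Distance 2: u2, u9.
Distance 3: u5.
Distance 4: u6 — contains u6.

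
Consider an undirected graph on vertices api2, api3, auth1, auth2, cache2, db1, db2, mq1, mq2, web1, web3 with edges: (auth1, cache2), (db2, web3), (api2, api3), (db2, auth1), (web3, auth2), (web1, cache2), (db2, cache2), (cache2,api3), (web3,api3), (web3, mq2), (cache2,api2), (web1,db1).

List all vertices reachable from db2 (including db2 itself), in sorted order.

api2, api3, auth1, auth2, cache2, db1, db2, mq2, web1, web3

Start at db2.
Its neighbours: auth1, cache2, web3.
Then their neighbours: api2, api3, auth2, mq2, web1.
Then next layer: db1.
Nothing further is reachable.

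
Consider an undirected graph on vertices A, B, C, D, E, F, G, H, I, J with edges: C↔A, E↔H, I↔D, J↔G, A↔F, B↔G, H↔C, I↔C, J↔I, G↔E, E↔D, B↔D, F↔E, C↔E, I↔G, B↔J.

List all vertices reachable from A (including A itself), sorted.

Start at A.
Its neighbours: C, F.
Then their neighbours: E, H, I.
Then next layer: D, G, J.
Then next layer: B.
Every vertex is now reached.

A, B, C, D, E, F, G, H, I, J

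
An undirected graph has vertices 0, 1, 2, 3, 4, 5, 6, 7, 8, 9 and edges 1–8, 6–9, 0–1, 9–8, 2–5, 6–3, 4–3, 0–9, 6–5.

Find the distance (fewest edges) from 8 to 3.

Distance 0: 8.
Distance 1: 1, 9.
Distance 2: 0, 6.
Distance 3: 3, 5 — contains 3.

3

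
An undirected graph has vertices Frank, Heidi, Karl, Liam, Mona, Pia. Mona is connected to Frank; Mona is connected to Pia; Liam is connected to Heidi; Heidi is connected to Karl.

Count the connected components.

2

From Frank: component {Frank, Mona, Pia}.
From Heidi: component {Heidi, Karl, Liam}.
That's 2 components.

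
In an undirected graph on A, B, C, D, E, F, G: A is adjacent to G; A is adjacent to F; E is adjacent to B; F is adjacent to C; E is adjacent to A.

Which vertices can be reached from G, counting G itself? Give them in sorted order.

A, B, C, E, F, G

Start at G.
Its neighbours: A.
Then their neighbours: E, F.
Then next layer: B, C.
Nothing further is reachable.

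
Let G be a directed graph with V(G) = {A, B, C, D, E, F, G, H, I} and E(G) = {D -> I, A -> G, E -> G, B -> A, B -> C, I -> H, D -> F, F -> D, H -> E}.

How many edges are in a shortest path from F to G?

Distance 0: F.
Distance 1: D.
Distance 2: I.
Distance 3: H.
Distance 4: E.
Distance 5: G — contains G.

5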